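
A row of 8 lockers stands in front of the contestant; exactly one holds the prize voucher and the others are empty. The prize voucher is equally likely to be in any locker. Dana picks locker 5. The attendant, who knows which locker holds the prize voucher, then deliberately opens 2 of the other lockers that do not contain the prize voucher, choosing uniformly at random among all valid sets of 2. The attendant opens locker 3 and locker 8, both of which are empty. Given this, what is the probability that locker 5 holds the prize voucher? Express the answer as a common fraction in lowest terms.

1/8

Apply Bayes' rule, conditioning on where the prize voucher actually is.
If it is in any of lockers 1, 2, 4, 6, and 7 (prior 1/8 each): the attendant has 15 equally likely choices, so probability 1/15; weight (1/8)·(1/15) = 1/120 each.
If it is in either of lockers 3 and 8 (prior 1/8 each): that locker was opened and seen not to hold the prize — ruled out; weight (1/8)·0 = 0 each.
If it is in locker 5 (prior 1/8): the attendant has 21 equally likely choices, so probability 1/21; weight (1/8)·(1/21) = 1/168.
The weights sum to 1/21.
So P(the prize voucher in locker 5 | the attendant opened locker 3 and locker 8) = (1/168) / (1/21) = 1/8.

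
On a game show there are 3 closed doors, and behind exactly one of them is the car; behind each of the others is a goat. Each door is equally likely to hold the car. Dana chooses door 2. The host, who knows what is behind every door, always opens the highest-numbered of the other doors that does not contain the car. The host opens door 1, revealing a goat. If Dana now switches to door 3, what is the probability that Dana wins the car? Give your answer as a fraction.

Condition on the true location of the car.
If it is behind door 1 (prior 1/3): the host opened door 1, so this case is ruled out; weight (1/3)·0 = 0.
If it is behind door 2 (prior 1/3): the host would have opened door 3 instead, probability 0; weight (1/3)·0 = 0.
If it is behind door 3 (prior 1/3): door 1 is the highest-numbered option available, probability 1; weight (1/3)·1 = 1/3.
The weights sum to 1/3.
So P(the car behind door 3 | the host opened door 1) = (1/3) / (1/3) = 1.

1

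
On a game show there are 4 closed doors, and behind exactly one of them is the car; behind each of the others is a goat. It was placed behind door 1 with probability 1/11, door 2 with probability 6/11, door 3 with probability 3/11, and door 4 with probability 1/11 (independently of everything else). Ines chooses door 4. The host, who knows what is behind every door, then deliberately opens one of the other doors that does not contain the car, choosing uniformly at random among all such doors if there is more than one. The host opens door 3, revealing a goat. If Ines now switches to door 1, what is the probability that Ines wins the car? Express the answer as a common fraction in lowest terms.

3/23

Consider each possible location of the car in turn.
If it is behind door 1 (prior 1/11): the host has 2 equally likely choices, so probability 1/2; weight (1/11)·(1/2) = 1/22.
If it is behind door 2 (prior 6/11): the host has 2 equally likely choices, so probability 1/2; weight (6/11)·(1/2) = 3/11.
If it is behind door 3 (prior 3/11): the host opened door 3, so this case is ruled out; weight (3/11)·0 = 0.
If it is behind door 4 (prior 1/11): the host has 3 equally likely choices, so probability 1/3; weight (1/11)·(1/3) = 1/33.
The weights sum to 23/66.
So P(the car behind door 1 | the host opened door 3) = (1/22) / (23/66) = 3/23.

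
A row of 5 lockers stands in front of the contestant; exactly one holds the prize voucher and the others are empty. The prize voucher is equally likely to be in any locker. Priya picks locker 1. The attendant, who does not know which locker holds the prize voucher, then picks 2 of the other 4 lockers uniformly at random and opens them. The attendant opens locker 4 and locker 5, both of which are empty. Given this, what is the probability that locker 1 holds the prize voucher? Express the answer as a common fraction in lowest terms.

1/3

Because the attendant chose which lockers to open without knowing where the prize voucher is, the choice is independent of the prize location. Learning that none of the 2 opened lockers holds the prize voucher simply rules out those 2 locations and leaves the remaining 3 lockers still equally likely by symmetry.
So P(the prize voucher in locker 1) = 1/3.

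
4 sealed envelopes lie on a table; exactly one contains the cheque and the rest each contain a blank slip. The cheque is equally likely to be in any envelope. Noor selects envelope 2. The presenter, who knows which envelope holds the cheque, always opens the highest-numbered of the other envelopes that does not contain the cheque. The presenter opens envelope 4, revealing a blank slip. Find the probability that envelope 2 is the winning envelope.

1/3

Condition on the true location of the cheque.
If it is in any of envelopes 1, 2, and 3 (prior 1/4 each): envelope 4 is the highest-numbered option available, probability 1; weight (1/4)·1 = 1/4 each.
If it is in envelope 4 (prior 1/4): the presenter opened envelope 4, so this case is ruled out; weight (1/4)·0 = 0.
The weights sum to 3/4.
So P(the cheque in envelope 2 | the presenter opened envelope 4) = (1/4) / (3/4) = 1/3.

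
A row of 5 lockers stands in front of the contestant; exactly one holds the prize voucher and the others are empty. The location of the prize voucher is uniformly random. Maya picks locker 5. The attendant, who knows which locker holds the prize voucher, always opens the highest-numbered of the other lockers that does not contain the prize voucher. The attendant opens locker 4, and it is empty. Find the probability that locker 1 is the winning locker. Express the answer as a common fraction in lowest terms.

Apply Bayes' rule, conditioning on where the prize voucher actually is.
If it is in any of lockers 1, 2, 3, and 5 (prior 1/5 each): locker 4 is the highest-numbered option available, probability 1; weight (1/5)·1 = 1/5 each.
If it is in locker 4 (prior 1/5): the attendant opened locker 4, so this case is ruled out; weight (1/5)·0 = 0.
The weights sum to 4/5.
So P(the prize voucher in locker 1 | the attendant opened locker 4) = (1/5) / (4/5) = 1/4.

1/4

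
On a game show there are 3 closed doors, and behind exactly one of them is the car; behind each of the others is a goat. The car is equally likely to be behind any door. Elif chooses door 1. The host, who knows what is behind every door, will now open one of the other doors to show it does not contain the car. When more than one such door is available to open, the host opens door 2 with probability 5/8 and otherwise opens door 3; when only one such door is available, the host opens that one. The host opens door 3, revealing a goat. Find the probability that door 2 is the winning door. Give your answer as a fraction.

8/11

Condition on the true location of the car.
If it is behind door 1 (prior 1/3): door 2 is available but not opened, probability 3/8; weight (1/3)·(3/8) = 1/8.
If it is behind door 2 (prior 1/3): only door 3 is available, probability 1; weight (1/3)·1 = 1/3.
If it is behind door 3 (prior 1/3): the host opened door 3, so this case is ruled out; weight (1/3)·0 = 0.
The weights sum to 11/24.
So P(the car behind door 2 | the host opened door 3) = (1/3) / (11/24) = 8/11.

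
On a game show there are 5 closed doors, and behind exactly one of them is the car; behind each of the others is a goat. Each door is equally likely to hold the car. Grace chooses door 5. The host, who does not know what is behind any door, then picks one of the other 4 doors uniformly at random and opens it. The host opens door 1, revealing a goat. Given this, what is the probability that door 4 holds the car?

Apply Bayes' rule, conditioning on where the car actually is.
If it is behind door 1 (prior 1/5): the host opened door 1, so this case is ruled out; weight (1/5)·0 = 0.
If it is behind any of doors 2, 3, 4, and 5 (prior 1/5 each): the host picks door 1 with probability 1/4 regardless, and it is not the prize; weight (1/5)·(1/4) = 1/20 each.
The weights sum to 1/5.
So P(the car behind door 4 | the host opened door 1) = (1/20) / (1/5) = 1/4.

1/4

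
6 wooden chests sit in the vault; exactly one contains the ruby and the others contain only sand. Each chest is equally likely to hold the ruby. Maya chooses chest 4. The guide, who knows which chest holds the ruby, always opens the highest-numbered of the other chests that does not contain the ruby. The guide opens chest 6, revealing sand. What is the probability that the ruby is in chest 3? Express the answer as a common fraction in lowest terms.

1/5

Condition on the true location of the ruby.
If it is in any of chests 1, 2, 3, 4, and 5 (prior 1/6 each): chest 6 is the highest-numbered option available, probability 1; weight (1/6)·1 = 1/6 each.
If it is in chest 6 (prior 1/6): the guide opened chest 6, so this case is ruled out; weight (1/6)·0 = 0.
The weights sum to 5/6.
So P(the ruby in chest 3 | the guide opened chest 6) = (1/6) / (5/6) = 1/5.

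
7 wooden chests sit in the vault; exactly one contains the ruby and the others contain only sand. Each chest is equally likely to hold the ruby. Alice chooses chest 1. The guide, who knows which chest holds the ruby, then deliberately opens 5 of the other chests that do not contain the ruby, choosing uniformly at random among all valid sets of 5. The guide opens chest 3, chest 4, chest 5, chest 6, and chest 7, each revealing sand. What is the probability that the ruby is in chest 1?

1/7

Consider each possible location of the ruby in turn.
If it is in chest 1 (prior 1/7): the guide has 6 equally likely choices, so probability 1/6; weight (1/7)·(1/6) = 1/42.
If it is in chest 2 (prior 1/7): the guide has no choice, probability 1; weight (1/7)·1 = 1/7.
If it is in any of chests 3, 4, 5, 6, and 7 (prior 1/7 each): that chest was opened and seen not to hold the prize — ruled out; weight (1/7)·0 = 0 each.
The weights sum to 1/6.
So P(the ruby in chest 1 | the guide opened chest 3, chest 4, chest 5, chest 6, and chest 7) = (1/42) / (1/6) = 1/7.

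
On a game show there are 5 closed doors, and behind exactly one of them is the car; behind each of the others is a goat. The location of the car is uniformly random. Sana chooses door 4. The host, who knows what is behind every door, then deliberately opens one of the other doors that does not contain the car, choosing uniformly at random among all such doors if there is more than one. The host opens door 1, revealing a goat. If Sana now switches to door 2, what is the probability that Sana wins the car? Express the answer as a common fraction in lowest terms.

4/15

Condition on the true location of the car.
If it is behind door 1 (prior 1/5): the host opened door 1, so this case is ruled out; weight (1/5)·0 = 0.
If it is behind any of doors 2, 3, and 5 (prior 1/5 each): the host has 3 equally likely choices, so probability 1/3; weight (1/5)·(1/3) = 1/15 each.
If it is behind door 4 (prior 1/5): the host has 4 equally likely choices, so probability 1/4; weight (1/5)·(1/4) = 1/20.
The weights sum to 1/4.
So P(the car behind door 2 | the host opened door 1) = (1/15) / (1/4) = 4/15.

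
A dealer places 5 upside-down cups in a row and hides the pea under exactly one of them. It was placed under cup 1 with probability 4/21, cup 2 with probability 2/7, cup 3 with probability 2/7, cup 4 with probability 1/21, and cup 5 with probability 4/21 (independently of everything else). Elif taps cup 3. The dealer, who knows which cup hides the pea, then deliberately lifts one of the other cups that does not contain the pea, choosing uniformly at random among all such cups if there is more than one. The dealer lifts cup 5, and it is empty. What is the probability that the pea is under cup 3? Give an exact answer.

Condition on the true location of the pea.
If it is under cup 1 (prior 4/21): the dealer has 3 equally likely choices, so probability 1/3; weight (4/21)·(1/3) = 4/63.
If it is under cup 2 (prior 2/7): the dealer has 3 equally likely choices, so probability 1/3; weight (2/7)·(1/3) = 2/21.
If it is under cup 3 (prior 2/7): the dealer has 4 equally likely choices, so probability 1/4; weight (2/7)·(1/4) = 1/14.
If it is under cup 4 (prior 1/21): the dealer has 3 equally likely choices, so probability 1/3; weight (1/21)·(1/3) = 1/63.
If it is under cup 5 (prior 4/21): the dealer opened cup 5, so this case is ruled out; weight (4/21)·0 = 0.
The weights sum to 31/126.
So P(the pea under cup 3 | the dealer opened cup 5) = (1/14) / (31/126) = 9/31.

9/31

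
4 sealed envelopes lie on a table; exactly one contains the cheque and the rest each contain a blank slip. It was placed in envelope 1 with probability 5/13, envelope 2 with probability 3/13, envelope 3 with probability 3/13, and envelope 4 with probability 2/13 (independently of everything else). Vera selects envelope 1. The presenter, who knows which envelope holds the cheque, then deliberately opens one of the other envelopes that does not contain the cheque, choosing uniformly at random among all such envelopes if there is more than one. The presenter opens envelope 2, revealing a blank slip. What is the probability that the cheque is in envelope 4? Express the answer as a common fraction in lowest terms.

6/25

Apply Bayes' rule, conditioning on where the cheque actually is.
If it is in envelope 1 (prior 5/13): the presenter has 3 equally likely choices, so probability 1/3; weight (5/13)·(1/3) = 5/39.
If it is in envelope 2 (prior 3/13): the presenter opened envelope 2, so this case is ruled out; weight (3/13)·0 = 0.
If it is in envelope 3 (prior 3/13): the presenter has 2 equally likely choices, so probability 1/2; weight (3/13)·(1/2) = 3/26.
If it is in envelope 4 (prior 2/13): the presenter has 2 equally likely choices, so probability 1/2; weight (2/13)·(1/2) = 1/13.
The weights sum to 25/78.
So P(the cheque in envelope 4 | the presenter opened envelope 2) = (1/13) / (25/78) = 6/25.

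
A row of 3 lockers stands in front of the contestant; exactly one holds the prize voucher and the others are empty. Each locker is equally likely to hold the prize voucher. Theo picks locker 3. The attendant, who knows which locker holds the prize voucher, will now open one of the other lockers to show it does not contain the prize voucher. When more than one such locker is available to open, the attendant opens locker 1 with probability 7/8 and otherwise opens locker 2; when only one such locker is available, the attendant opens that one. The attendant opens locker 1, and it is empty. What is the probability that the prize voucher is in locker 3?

7/15

Consider each possible location of the prize voucher in turn.
If it is in locker 1 (prior 1/3): the attendant opened locker 1, so this case is ruled out; weight (1/3)·0 = 0.
If it is in locker 2 (prior 1/3): only locker 1 is available, probability 1; weight (1/3)·1 = 1/3.
If it is in locker 3 (prior 1/3): locker 1 is available, opened with probability 7/8; weight (1/3)·(7/8) = 7/24.
The weights sum to 5/8.
So P(the prize voucher in locker 3 | the attendant opened locker 1) = (7/24) / (5/8) = 7/15.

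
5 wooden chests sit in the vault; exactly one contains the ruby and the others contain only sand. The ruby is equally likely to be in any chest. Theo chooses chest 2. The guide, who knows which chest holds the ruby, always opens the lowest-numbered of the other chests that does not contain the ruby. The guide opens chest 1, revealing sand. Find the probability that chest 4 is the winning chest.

Apply Bayes' rule, conditioning on where the ruby actually is.
If it is in chest 1 (prior 1/5): the guide opened chest 1, so this case is ruled out; weight (1/5)·0 = 0.
If it is in any of chests 2, 3, 4, and 5 (prior 1/5 each): chest 1 is the lowest-numbered option available, probability 1; weight (1/5)·1 = 1/5 each.
The weights sum to 4/5.
So P(the ruby in chest 4 | the guide opened chest 1) = (1/5) / (4/5) = 1/4.

1/4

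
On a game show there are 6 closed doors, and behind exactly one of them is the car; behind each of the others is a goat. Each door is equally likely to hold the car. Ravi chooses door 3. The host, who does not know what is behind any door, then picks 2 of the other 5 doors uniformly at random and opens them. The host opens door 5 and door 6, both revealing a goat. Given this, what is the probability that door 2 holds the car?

Consider each possible location of the car in turn.
If it is behind any of doors 1, 2, 3, and 4 (prior 1/6 each): the host picks exactly this set with probability 1/10 regardless, and none is the prize; weight (1/6)·(1/10) = 1/60 each.
If it is behind either of doors 5 and 6 (prior 1/6 each): that door was opened and seen not to hold the prize — ruled out; weight (1/6)·0 = 0 each.
The weights sum to 1/15.
So P(the car behind door 2 | the host opened door 5 and door 6) = (1/60) / (1/15) = 1/4.

1/4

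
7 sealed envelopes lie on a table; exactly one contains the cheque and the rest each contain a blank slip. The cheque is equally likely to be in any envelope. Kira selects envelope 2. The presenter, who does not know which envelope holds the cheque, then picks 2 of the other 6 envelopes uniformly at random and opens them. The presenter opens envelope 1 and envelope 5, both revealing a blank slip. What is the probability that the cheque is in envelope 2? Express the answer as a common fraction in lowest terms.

Apply Bayes' rule, conditioning on where the cheque actually is.
If it is in either of envelopes 1 and 5 (prior 1/7 each): that envelope was opened and seen not to hold the prize — ruled out; weight (1/7)·0 = 0 each.
If it is in any of envelopes 2, 3, 4, 6, and 7 (prior 1/7 each): the presenter picks exactly this set with probability 1/15 regardless, and none is the prize; weight (1/7)·(1/15) = 1/105 each.
The weights sum to 1/21.
So P(the cheque in envelope 2 | the presenter opened envelope 1 and envelope 5) = (1/105) / (1/21) = 1/5.

1/5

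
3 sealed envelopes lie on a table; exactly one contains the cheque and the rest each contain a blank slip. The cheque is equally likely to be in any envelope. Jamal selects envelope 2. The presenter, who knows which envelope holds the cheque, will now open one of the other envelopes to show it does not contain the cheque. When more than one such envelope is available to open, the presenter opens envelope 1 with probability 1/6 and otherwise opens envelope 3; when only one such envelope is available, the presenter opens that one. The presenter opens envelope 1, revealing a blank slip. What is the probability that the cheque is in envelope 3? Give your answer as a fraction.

6/7

Apply Bayes' rule, conditioning on where the cheque actually is.
If it is in envelope 1 (prior 1/3): the presenter opened envelope 1, so this case is ruled out; weight (1/3)·0 = 0.
If it is in envelope 2 (prior 1/3): envelope 1 is available, opened with probability 1/6; weight (1/3)·(1/6) = 1/18.
If it is in envelope 3 (prior 1/3): only envelope 1 is available, probability 1; weight (1/3)·1 = 1/3.
The weights sum to 7/18.
So P(the cheque in envelope 3 | the presenter opened envelope 1) = (1/3) / (7/18) = 6/7.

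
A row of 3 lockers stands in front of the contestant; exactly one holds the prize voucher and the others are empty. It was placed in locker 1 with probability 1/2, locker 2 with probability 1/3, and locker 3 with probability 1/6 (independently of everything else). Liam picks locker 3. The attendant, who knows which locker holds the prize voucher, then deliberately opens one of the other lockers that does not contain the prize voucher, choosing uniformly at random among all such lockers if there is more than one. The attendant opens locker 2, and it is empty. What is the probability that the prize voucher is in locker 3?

1/7

Apply Bayes' rule, conditioning on where the prize voucher actually is.
If it is in locker 1 (prior 1/2): the attendant has no choice, probability 1; weight (1/2)·1 = 1/2.
If it is in locker 2 (prior 1/3): the attendant opened locker 2, so this case is ruled out; weight (1/3)·0 = 0.
If it is in locker 3 (prior 1/6): the attendant has 2 equally likely choices, so probability 1/2; weight (1/6)·(1/2) = 1/12.
The weights sum to 7/12.
So P(the prize voucher in locker 3 | the attendant opened locker 2) = (1/12) / (7/12) = 1/7.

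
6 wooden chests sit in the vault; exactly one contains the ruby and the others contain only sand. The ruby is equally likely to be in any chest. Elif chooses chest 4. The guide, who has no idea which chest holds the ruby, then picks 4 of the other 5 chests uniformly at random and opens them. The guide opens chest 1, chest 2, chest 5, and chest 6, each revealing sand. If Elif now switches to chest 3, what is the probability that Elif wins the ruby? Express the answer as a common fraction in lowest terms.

Because the guide chose which chests to open without knowing where the ruby is, the choice is independent of the prize location. Learning that none of the 4 opened chests holds the ruby simply rules out those 4 locations and leaves the remaining 2 chests still equally likely by symmetry.
So P(the ruby in chest 3) = 1/2.

1/2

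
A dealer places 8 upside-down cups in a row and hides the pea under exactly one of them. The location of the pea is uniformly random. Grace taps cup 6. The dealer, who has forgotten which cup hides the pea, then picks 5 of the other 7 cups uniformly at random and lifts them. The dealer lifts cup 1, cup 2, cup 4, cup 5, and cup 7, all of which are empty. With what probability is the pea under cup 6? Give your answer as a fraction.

1/3

Because the dealer chose which cups to lift without knowing where the pea is, the choice is independent of the prize location. Learning that none of the 5 opened cups holds the pea simply rules out those 5 locations and leaves the remaining 3 cups still equally likely by symmetry.
So P(the pea under cup 6) = 1/3.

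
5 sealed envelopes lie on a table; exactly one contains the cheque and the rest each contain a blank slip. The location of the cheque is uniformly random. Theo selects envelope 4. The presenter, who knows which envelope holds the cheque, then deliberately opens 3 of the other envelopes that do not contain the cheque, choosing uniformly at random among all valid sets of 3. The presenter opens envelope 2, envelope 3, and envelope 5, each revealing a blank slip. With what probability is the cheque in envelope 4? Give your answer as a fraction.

1/5

Condition on the true location of the cheque.
If it is in envelope 1 (prior 1/5): the presenter has no choice, probability 1; weight (1/5)·1 = 1/5.
If it is in any of envelopes 2, 3, and 5 (prior 1/5 each): that envelope was opened and seen not to hold the prize — ruled out; weight (1/5)·0 = 0 each.
If it is in envelope 4 (prior 1/5): the presenter has 4 equally likely choices, so probability 1/4; weight (1/5)·(1/4) = 1/20.
The weights sum to 1/4.
So P(the cheque in envelope 4 | the presenter opened envelope 2, envelope 3, and envelope 5) = (1/20) / (1/4) = 1/5.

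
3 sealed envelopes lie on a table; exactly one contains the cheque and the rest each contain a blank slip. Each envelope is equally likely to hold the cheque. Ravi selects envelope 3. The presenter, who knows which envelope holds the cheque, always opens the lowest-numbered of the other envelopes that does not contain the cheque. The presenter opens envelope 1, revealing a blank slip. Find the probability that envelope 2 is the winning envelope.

Apply Bayes' rule, conditioning on where the cheque actually is.
If it is in envelope 1 (prior 1/3): the presenter opened envelope 1, so this case is ruled out; weight (1/3)·0 = 0.
If it is in either of envelopes 2 and 3 (prior 1/3 each): envelope 1 is the lowest-numbered option available, probability 1; weight (1/3)·1 = 1/3 each.
The weights sum to 2/3.
So P(the cheque in envelope 2 | the presenter opened envelope 1) = (1/3) / (2/3) = 1/2.

1/2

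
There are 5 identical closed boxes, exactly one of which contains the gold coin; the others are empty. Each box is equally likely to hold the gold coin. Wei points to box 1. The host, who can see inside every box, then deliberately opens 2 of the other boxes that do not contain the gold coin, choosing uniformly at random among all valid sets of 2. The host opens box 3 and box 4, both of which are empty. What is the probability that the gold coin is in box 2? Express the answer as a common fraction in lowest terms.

Consider each possible location of the gold coin in turn.
If it is in box 1 (prior 1/5): the host has 6 equally likely choices, so probability 1/6; weight (1/5)·(1/6) = 1/30.
If it is in either of boxes 2 and 5 (prior 1/5 each): the host has 3 equally likely choices, so probability 1/3; weight (1/5)·(1/3) = 1/15 each.
If it is in either of boxes 3 and 4 (prior 1/5 each): that box was opened and seen not to hold the prize — ruled out; weight (1/5)·0 = 0 each.
The weights sum to 1/6.
So P(the gold coin in box 2 | the host opened box 3 and box 4) = (1/15) / (1/6) = 2/5.

2/5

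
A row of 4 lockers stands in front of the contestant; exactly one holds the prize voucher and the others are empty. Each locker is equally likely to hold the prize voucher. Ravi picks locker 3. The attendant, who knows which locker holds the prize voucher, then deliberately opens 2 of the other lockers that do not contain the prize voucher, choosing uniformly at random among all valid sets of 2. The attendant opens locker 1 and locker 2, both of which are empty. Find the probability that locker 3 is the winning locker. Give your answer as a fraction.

1/4

Consider each possible location of the prize voucher in turn.
If it is in either of lockers 1 and 2 (prior 1/4 each): that locker was opened and seen not to hold the prize — ruled out; weight (1/4)·0 = 0 each.
If it is in locker 3 (prior 1/4): the attendant has 3 equally likely choices, so probability 1/3; weight (1/4)·(1/3) = 1/12.
If it is in locker 4 (prior 1/4): the attendant has no choice, probability 1; weight (1/4)·1 = 1/4.
The weights sum to 1/3.
So P(the prize voucher in locker 3 | the attendant opened locker 1 and locker 2) = (1/12) / (1/3) = 1/4.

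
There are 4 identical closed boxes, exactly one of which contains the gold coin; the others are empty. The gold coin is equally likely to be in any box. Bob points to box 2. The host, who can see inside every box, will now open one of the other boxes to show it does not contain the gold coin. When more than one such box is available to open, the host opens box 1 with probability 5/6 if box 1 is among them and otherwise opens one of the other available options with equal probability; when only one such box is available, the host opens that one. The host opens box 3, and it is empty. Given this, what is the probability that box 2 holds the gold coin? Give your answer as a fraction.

1/9

Consider each possible location of the gold coin in turn.
If it is in box 1 (prior 1/4): box 1 holds the prize so is unavailable; the host chooses uniformly among the 2 others, probability 1/2; weight (1/4)·(1/2) = 1/8.
If it is in box 2 (prior 1/4): box 1 is available but not opened; box 3 gets probability (1 − 5/6)/2 = 1/12; weight (1/4)·(1/12) = 1/48.
If it is in box 3 (prior 1/4): the host opened box 3, so this case is ruled out; weight (1/4)·0 = 0.
If it is in box 4 (prior 1/4): box 1 is available but not opened, probability 1/6; weight (1/4)·(1/6) = 1/24.
The weights sum to 3/16.
So P(the gold coin in box 2 | the host opened box 3) = (1/48) / (3/16) = 1/9.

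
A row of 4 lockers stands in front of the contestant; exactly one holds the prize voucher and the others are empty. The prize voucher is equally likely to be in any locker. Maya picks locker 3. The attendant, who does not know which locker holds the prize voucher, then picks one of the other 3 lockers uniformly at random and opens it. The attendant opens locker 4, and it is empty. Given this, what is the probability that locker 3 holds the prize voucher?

Apply Bayes' rule, conditioning on where the prize voucher actually is.
If it is in any of lockers 1, 2, and 3 (prior 1/4 each): the attendant picks locker 4 with probability 1/3 regardless, and it is not the prize; weight (1/4)·(1/3) = 1/12 each.
If it is in locker 4 (prior 1/4): the attendant opened locker 4, so this case is ruled out; weight (1/4)·0 = 0.
The weights sum to 1/4.
So P(the prize voucher in locker 3 | the attendant opened locker 4) = (1/12) / (1/4) = 1/3.

1/3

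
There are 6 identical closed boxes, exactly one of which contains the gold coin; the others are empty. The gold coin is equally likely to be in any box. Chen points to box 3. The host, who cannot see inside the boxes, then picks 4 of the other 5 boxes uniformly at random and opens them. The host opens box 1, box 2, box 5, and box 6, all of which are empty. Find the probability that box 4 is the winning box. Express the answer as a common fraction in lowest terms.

Condition on the true location of the gold coin.
If it is in any of boxes 1, 2, 5, and 6 (prior 1/6 each): that box was opened and seen not to hold the prize — ruled out; weight (1/6)·0 = 0 each.
If it is in either of boxes 3 and 4 (prior 1/6 each): the host picks exactly this set with probability 1/5 regardless, and none is the prize; weight (1/6)·(1/5) = 1/30 each.
The weights sum to 1/15.
So P(the gold coin in box 4 | the host opened box 1, box 2, box 5, and box 6) = (1/30) / (1/15) = 1/2.

1/2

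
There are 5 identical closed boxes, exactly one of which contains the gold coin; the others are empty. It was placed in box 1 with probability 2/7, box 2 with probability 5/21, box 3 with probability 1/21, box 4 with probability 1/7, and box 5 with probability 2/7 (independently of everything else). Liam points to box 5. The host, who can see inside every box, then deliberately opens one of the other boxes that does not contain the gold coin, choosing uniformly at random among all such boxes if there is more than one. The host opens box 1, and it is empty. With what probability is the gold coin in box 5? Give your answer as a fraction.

1/3

Apply Bayes' rule, conditioning on where the gold coin actually is.
If it is in box 1 (prior 2/7): the host opened box 1, so this case is ruled out; weight (2/7)·0 = 0.
If it is in box 2 (prior 5/21): the host has 3 equally likely choices, so probability 1/3; weight (5/21)·(1/3) = 5/63.
If it is in box 3 (prior 1/21): the host has 3 equally likely choices, so probability 1/3; weight (1/21)·(1/3) = 1/63.
If it is in box 4 (prior 1/7): the host has 3 equally likely choices, so probability 1/3; weight (1/7)·(1/3) = 1/21.
If it is in box 5 (prior 2/7): the host has 4 equally likely choices, so probability 1/4; weight (2/7)·(1/4) = 1/14.
The weights sum to 3/14.
So P(the gold coin in box 5 | the host opened box 1) = (1/14) / (3/14) = 1/3.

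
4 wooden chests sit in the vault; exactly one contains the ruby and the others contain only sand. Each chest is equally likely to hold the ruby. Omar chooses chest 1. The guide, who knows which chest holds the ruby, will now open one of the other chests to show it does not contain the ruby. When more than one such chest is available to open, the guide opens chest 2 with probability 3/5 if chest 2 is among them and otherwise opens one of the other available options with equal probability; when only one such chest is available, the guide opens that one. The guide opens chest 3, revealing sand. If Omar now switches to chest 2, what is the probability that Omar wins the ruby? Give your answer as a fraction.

5/11

Apply Bayes' rule, conditioning on where the ruby actually is.
If it is in chest 1 (prior 1/4): chest 2 is available but not opened; chest 3 gets probability (1 − 3/5)/2 = 1/5; weight (1/4)·(1/5) = 1/20.
If it is in chest 2 (prior 1/4): chest 2 holds the prize so is unavailable; the guide chooses uniformly among the 2 others, probability 1/2; weight (1/4)·(1/2) = 1/8.
If it is in chest 3 (prior 1/4): the guide opened chest 3, so this case is ruled out; weight (1/4)·0 = 0.
If it is in chest 4 (prior 1/4): chest 2 is available but not opened, probability 2/5; weight (1/4)·(2/5) = 1/10.
The weights sum to 11/40.
So P(the ruby in chest 2 | the guide opened chest 3) = (1/8) / (11/40) = 5/11.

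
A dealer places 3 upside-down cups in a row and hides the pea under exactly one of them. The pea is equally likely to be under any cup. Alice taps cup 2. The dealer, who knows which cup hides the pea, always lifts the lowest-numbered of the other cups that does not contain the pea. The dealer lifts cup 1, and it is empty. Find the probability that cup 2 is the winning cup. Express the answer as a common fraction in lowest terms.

1/2

Apply Bayes' rule, conditioning on where the pea actually is.
If it is under cup 1 (prior 1/3): the dealer opened cup 1, so this case is ruled out; weight (1/3)·0 = 0.
If it is under either of cups 2 and 3 (prior 1/3 each): cup 1 is the lowest-numbered option available, probability 1; weight (1/3)·1 = 1/3 each.
The weights sum to 2/3.
So P(the pea under cup 2 | the dealer opened cup 1) = (1/3) / (2/3) = 1/2.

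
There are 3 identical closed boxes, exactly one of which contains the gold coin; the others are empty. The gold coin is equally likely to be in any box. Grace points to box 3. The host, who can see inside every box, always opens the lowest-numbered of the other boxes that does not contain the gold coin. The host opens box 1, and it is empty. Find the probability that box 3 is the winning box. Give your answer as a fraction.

Condition on the true location of the gold coin.
If it is in box 1 (prior 1/3): the host opened box 1, so this case is ruled out; weight (1/3)·0 = 0.
If it is in either of boxes 2 and 3 (prior 1/3 each): box 1 is the lowest-numbered option available, probability 1; weight (1/3)·1 = 1/3 each.
The weights sum to 2/3.
So P(the gold coin in box 3 | the host opened box 1) = (1/3) / (2/3) = 1/2.

1/2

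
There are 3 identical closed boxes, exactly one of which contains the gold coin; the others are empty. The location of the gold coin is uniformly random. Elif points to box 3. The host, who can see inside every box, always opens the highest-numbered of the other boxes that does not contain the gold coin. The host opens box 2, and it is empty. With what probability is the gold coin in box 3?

Consider each possible location of the gold coin in turn.
If it is in either of boxes 1 and 3 (prior 1/3 each): box 2 is the highest-numbered option available, probability 1; weight (1/3)·1 = 1/3 each.
If it is in box 2 (prior 1/3): the host opened box 2, so this case is ruled out; weight (1/3)·0 = 0.
The weights sum to 2/3.
So P(the gold coin in box 3 | the host opened box 2) = (1/3) / (2/3) = 1/2.

1/2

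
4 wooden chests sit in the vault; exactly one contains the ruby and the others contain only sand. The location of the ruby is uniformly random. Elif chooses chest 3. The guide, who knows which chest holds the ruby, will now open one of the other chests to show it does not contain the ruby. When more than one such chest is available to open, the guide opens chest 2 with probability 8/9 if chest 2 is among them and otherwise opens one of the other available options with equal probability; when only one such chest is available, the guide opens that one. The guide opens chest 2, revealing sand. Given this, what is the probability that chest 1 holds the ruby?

Apply Bayes' rule, conditioning on where the ruby actually is.
If it is in any of chests 1, 3, and 4 (prior 1/4 each): chest 2 is available, opened with probability 8/9; weight (1/4)·(8/9) = 2/9 each.
If it is in chest 2 (prior 1/4): the guide opened chest 2, so this case is ruled out; weight (1/4)·0 = 0.
The weights sum to 2/3.
So P(the ruby in chest 1 | the guide opened chest 2) = (2/9) / (2/3) = 1/3.

1/3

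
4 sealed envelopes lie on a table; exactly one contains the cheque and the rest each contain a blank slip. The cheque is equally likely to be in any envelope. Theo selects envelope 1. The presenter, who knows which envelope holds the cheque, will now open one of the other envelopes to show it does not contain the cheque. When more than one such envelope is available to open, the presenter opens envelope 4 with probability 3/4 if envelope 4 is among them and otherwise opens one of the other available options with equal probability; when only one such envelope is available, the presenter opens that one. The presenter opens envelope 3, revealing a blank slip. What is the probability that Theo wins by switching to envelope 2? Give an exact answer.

2/7

Consider each possible location of the cheque in turn.
If it is in envelope 1 (prior 1/4): envelope 4 is available but not opened; envelope 3 gets probability (1 − 3/4)/2 = 1/8; weight (1/4)·(1/8) = 1/32.
If it is in envelope 2 (prior 1/4): envelope 4 is available but not opened, probability 1/4; weight (1/4)·(1/4) = 1/16.
If it is in envelope 3 (prior 1/4): the presenter opened envelope 3, so this case is ruled out; weight (1/4)·0 = 0.
If it is in envelope 4 (prior 1/4): envelope 4 holds the prize so is unavailable; the presenter chooses uniformly among the 2 others, probability 1/2; weight (1/4)·(1/2) = 1/8.
The weights sum to 7/32.
So P(the cheque in envelope 2 | the presenter opened envelope 3) = (1/16) / (7/32) = 2/7.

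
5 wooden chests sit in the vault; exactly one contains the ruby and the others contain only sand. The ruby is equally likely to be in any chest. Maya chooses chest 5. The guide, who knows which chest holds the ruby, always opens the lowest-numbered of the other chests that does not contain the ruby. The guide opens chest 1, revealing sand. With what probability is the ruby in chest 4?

1/4

Consider each possible location of the ruby in turn.
If it is in chest 1 (prior 1/5): the guide opened chest 1, so this case is ruled out; weight (1/5)·0 = 0.
If it is in any of chests 2, 3, 4, and 5 (prior 1/5 each): chest 1 is the lowest-numbered option available, probability 1; weight (1/5)·1 = 1/5 each.
The weights sum to 4/5.
So P(the ruby in chest 4 | the guide opened chest 1) = (1/5) / (4/5) = 1/4.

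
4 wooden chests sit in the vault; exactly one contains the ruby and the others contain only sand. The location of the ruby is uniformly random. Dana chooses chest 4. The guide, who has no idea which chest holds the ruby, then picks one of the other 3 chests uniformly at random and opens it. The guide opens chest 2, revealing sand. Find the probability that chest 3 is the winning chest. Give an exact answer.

Apply Bayes' rule, conditioning on where the ruby actually is.
If it is in any of chests 1, 3, and 4 (prior 1/4 each): the guide picks chest 2 with probability 1/3 regardless, and it is not the prize; weight (1/4)·(1/3) = 1/12 each.
If it is in chest 2 (prior 1/4): the guide opened chest 2, so this case is ruled out; weight (1/4)·0 = 0.
The weights sum to 1/4.
So P(the ruby in chest 3 | the guide opened chest 2) = (1/12) / (1/4) = 1/3.

1/3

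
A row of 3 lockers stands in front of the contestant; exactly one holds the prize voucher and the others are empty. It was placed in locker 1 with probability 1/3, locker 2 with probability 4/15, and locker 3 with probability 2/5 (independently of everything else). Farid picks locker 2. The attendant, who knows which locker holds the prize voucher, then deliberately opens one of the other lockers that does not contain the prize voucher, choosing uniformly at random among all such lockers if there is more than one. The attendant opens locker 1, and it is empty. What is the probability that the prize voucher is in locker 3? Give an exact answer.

3/4

Condition on the true location of the prize voucher.
If it is in locker 1 (prior 1/3): the attendant opened locker 1, so this case is ruled out; weight (1/3)·0 = 0.
If it is in locker 2 (prior 4/15): the attendant has 2 equally likely choices, so probability 1/2; weight (4/15)·(1/2) = 2/15.
If it is in locker 3 (prior 2/5): the attendant has no choice, probability 1; weight (2/5)·1 = 2/5.
The weights sum to 8/15.
So P(the prize voucher in locker 3 | the attendant opened locker 1) = (2/5) / (8/15) = 3/4.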